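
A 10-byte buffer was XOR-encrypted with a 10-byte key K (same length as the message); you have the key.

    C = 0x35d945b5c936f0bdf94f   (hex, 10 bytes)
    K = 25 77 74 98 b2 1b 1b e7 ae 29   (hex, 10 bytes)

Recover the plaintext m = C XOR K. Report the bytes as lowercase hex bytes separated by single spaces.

10 ae 31 2d 7b 2d eb 5a 57 66

XOR is its own inverse, so applying the key byte-wise gives the result directly.
35 xor 25 = 10
d9 xor 77 = ae
45 xor 74 = 31
b5 xor 98 = 2d
c9 xor b2 = 7b
36 xor 1b = 2d
f0 xor 1b = eb
bd xor e7 = 5a
f9 xor ae = 57
4f xor 29 = 66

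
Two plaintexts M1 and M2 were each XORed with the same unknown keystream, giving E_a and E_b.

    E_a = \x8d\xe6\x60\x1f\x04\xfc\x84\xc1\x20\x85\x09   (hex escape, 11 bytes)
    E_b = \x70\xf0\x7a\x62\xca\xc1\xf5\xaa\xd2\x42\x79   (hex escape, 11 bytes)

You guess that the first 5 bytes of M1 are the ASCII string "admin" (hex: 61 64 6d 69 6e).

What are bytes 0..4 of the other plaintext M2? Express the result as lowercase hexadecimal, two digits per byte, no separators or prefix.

First, E_a ⊕ E_b = (M1 ⊕ K) ⊕ (M2 ⊕ K) = M1 ⊕ M2, so the key drops out. Then M2 = (M1 ⊕ M2) ⊕ M1 over the first 5 bytes.
byte 0: (8d xor 70) xor 61 = fd xor 61 = 9c
byte 1: (e6 xor f0) xor 64 = 16 xor 64 = 72
byte 2: (60 xor 7a) xor 6d = 1a xor 6d = 77
byte 3: (1f xor 62) xor 69 = 7d xor 69 = 14
byte 4: (04 xor ca) xor 6e = ce xor 6e = a0

9c727714a0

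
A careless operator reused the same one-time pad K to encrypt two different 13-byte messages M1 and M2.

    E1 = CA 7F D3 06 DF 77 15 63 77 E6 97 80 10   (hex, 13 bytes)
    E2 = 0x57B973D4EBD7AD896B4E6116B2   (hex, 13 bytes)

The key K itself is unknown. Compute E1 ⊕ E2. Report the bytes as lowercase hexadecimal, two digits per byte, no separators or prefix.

E1 ⊕ E2 = (M1 ⊕ K) ⊕ (M2 ⊕ K) = M1 ⊕ M2 — the shared key cancels under XOR.
ca ^ 57 = 9d
7f ^ b9 = c6
d3 ^ 73 = a0
06 ^ d4 = d2
df ^ eb = 34
77 ^ d7 = a0
15 ^ ad = b8
63 ^ 89 = ea
77 ^ 6b = 1c
e6 ^ 4e = a8
97 ^ 61 = f6
80 ^ 16 = 96
10 ^ b2 = a2

9dc6a0d234a0b8ea1ca8f696a2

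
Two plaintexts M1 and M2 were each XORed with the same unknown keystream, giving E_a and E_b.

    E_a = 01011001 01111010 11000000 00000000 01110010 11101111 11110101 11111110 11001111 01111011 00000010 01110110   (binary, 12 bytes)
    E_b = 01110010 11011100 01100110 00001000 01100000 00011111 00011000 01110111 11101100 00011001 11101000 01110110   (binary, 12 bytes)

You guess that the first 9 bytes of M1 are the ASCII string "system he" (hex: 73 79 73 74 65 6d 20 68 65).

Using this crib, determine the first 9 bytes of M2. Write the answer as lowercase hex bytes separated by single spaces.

58 df d5 7c 77 9d cd e1 46

First, E_a ⊕ E_b = (M1 ⊕ K) ⊕ (M2 ⊕ K) = M1 ⊕ M2, so the key drops out. Then M2 = (M1 ⊕ M2) ⊕ M1 over the first 9 bytes.
byte 0: (59 XOR 72) XOR 73 = 2b XOR 73 = 58
byte 1: (7a XOR dc) XOR 79 = a6 XOR 79 = df
byte 2: (c0 XOR 66) XOR 73 = a6 XOR 73 = d5
byte 3: (00 XOR 08) XOR 74 = 08 XOR 74 = 7c
byte 4: (72 XOR 60) XOR 65 = 12 XOR 65 = 77
byte 5: (ef XOR 1f) XOR 6d = f0 XOR 6d = 9d
byte 6: (f5 XOR 18) XOR 20 = ed XOR 20 = cd
byte 7: (fe XOR 77) XOR 68 = 89 XOR 68 = e1
byte 8: (cf XOR ec) XOR 65 = 23 XOR 65 = 46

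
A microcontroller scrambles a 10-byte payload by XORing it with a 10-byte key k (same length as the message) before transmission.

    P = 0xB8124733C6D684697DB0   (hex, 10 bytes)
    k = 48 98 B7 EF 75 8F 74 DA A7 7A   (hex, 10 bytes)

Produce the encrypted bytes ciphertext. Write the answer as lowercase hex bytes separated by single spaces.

f0 8a f0 dc b3 59 f0 b3 da ca

XOR is its own inverse, so applying the key byte-wise gives the result directly.
b8 XOR 48 = f0
12 XOR 98 = 8a
47 XOR b7 = f0
33 XOR ef = dc
c6 XOR 75 = b3
d6 XOR 8f = 59
84 XOR 74 = f0
69 XOR da = b3
7d XOR a7 = da
b0 XOR 7a = ca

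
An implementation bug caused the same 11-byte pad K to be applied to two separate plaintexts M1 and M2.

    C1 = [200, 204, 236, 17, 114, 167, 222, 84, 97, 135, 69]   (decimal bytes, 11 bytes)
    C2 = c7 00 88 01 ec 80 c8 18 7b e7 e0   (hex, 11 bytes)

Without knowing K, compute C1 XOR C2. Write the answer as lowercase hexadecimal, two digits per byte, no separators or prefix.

0fcc64109e27164c1a60a5

C1 ⊕ C2 = (M1 ⊕ K) ⊕ (M2 ⊕ K) = M1 ⊕ M2 — the shared key cancels under XOR.
200 xor 199 =  15
204 xor   0 = 204
236 xor 136 = 100
 17 xor   1 =  16
114 xor 236 = 158
167 xor 128 =  39
222 xor 200 =  22
 84 xor  24 =  76
 97 xor 123 =  26
135 xor 231 =  96
 69 xor 224 = 165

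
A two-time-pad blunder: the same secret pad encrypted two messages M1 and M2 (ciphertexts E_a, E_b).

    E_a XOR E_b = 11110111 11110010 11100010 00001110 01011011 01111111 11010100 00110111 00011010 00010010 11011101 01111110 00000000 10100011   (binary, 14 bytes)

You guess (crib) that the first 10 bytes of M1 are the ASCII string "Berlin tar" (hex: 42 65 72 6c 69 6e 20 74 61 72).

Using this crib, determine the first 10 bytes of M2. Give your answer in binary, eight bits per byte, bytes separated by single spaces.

10110101 10010111 10010000 01100010 00110010 00010001 11110100 01000011 01111011 01100000

Since E_a ⊕ E_b = M1 ⊕ M2, XORing with the guessed M1 bytes yields the corresponding M2 bytes: M2 = (E_a ⊕ E_b) ⊕ M1.
11110111 XOR 01000010 = 10110101
11110010 XOR 01100101 = 10010111
11100010 XOR 01110010 = 10010000
00001110 XOR 01101100 = 01100010
01011011 XOR 01101001 = 00110010
01111111 XOR 01101110 = 00010001
11010100 XOR 00100000 = 11110100
00110111 XOR 01110100 = 01000011
00011010 XOR 01100001 = 01111011
00010010 XOR 01110010 = 01100000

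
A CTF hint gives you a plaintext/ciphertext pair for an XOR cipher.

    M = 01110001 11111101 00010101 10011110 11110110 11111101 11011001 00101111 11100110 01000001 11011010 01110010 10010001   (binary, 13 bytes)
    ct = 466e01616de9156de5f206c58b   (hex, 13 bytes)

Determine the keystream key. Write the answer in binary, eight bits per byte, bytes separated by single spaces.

Since ct = M ⊕ key, XORing both sides with M gives key = M ⊕ ct.
byte 0: 71 XOR 46 = 37
byte 1: fd XOR 6e = 93
byte 2: 15 XOR 01 = 14
byte 3: 9e XOR 61 = ff
byte 4: f6 XOR 6d = 9b
byte 5: fd XOR e9 = 14
byte 6: d9 XOR 15 = cc
byte 7: 2f XOR 6d = 42
byte 8: e6 XOR e5 = 03
byte 9: 41 XOR f2 = b3
byte 10: da XOR 06 = dc
byte 11: 72 XOR c5 = b7
byte 12: 91 XOR 8b = 1a

00110111 10010011 00010100 11111111 10011011 00010100 11001100 01000010 00000011 10110011 11011100 10110111 00011010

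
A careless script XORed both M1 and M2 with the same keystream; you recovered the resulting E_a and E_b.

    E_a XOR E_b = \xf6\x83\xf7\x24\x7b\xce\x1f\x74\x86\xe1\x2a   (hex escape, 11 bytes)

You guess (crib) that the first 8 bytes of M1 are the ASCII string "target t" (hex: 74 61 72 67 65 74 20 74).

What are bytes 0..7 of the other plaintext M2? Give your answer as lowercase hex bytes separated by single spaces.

82 e2 85 43 1e ba 3f 00

Since E_a ⊕ E_b = M1 ⊕ M2, XORing with the guessed M1 bytes yields the corresponding M2 bytes: M2 = (E_a ⊕ E_b) ⊕ M1.
byte 0: 11110110 XOR 01110100 = 10000010
byte 1: 10000011 XOR 01100001 = 11100010
byte 2: 11110111 XOR 01110010 = 10000101
byte 3: 00100100 XOR 01100111 = 01000011
byte 4: 01111011 XOR 01100101 = 00011110
byte 5: 11001110 XOR 01110100 = 10111010
byte 6: 00011111 XOR 00100000 = 00111111
byte 7: 01110100 XOR 01110100 = 00000000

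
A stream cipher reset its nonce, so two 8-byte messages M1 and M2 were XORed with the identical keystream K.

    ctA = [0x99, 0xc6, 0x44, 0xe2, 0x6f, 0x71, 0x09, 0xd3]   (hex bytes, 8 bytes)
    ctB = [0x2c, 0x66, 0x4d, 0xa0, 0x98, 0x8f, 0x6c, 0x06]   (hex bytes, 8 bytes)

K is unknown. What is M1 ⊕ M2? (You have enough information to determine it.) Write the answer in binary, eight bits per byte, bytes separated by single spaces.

ctA ⊕ ctB = (M1 ⊕ K) ⊕ (M2 ⊕ K) = M1 ⊕ M2 — the shared key cancels under XOR.
153 XOR  44 = 181
198 XOR 102 = 160
 68 XOR  77 =   9
226 XOR 160 =  66
111 XOR 152 = 247
113 XOR 143 = 254
  9 XOR 108 = 101
211 XOR   6 = 213

10110101 10100000 00001001 01000010 11110111 11111110 01100101 11010101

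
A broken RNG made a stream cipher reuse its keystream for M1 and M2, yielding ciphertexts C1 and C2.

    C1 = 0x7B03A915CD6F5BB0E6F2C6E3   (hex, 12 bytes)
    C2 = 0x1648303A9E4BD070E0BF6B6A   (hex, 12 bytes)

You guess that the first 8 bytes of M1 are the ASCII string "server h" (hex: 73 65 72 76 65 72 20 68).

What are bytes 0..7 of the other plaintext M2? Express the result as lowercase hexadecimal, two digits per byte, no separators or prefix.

1e2eeb593656aba8

First, C1 ⊕ C2 = (M1 ⊕ K) ⊕ (M2 ⊕ K) = M1 ⊕ M2, so the key drops out. Then M2 = (M1 ⊕ M2) ⊕ M1 over the first 8 bytes.
byte 0: (7b ^ 16) ^ 73 = 6d ^ 73 = 1e
byte 1: (03 ^ 48) ^ 65 = 4b ^ 65 = 2e
byte 2: (a9 ^ 30) ^ 72 = 99 ^ 72 = eb
byte 3: (15 ^ 3a) ^ 76 = 2f ^ 76 = 59
byte 4: (cd ^ 9e) ^ 65 = 53 ^ 65 = 36
byte 5: (6f ^ 4b) ^ 72 = 24 ^ 72 = 56
byte 6: (5b ^ d0) ^ 20 = 8b ^ 20 = ab
byte 7: (b0 ^ 70) ^ 68 = c0 ^ 68 = a8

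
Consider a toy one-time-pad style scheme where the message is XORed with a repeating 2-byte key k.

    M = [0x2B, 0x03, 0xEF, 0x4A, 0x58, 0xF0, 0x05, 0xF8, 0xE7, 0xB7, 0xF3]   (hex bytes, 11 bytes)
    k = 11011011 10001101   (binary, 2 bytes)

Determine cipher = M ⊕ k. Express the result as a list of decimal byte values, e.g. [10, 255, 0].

The 2-byte key repeats, so the effective keystream is db 8d db 8d db 8d db 8d db 8d db.
byte 0:  43 ⊕ 219 = 240
byte 1:   3 ⊕ 141 = 142
byte 2: 239 ⊕ 219 =  52
byte 3:  74 ⊕ 141 = 199
byte 4:  88 ⊕ 219 = 131
byte 5: 240 ⊕ 141 = 125
byte 6:   5 ⊕ 219 = 222
byte 7: 248 ⊕ 141 = 117
byte 8: 231 ⊕ 219 =  60
byte 9: 183 ⊕ 141 =  58
byte 10: 243 ⊕ 219 =  40

[240, 142, 52, 199, 131, 125, 222, 117, 60, 58, 40]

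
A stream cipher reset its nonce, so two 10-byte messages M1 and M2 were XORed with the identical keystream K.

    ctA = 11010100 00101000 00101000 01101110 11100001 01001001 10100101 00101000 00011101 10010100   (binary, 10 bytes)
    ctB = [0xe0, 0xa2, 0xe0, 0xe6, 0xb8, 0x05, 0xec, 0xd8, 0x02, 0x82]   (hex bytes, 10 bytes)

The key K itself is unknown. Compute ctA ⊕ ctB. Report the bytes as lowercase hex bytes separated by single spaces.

34 8a c8 88 59 4c 49 f0 1f 16

ctA ⊕ ctB = (M1 ⊕ K) ⊕ (M2 ⊕ K) = M1 ⊕ M2 — the shared key cancels under XOR.
byte 0: 212 xor 224 =  52
byte 1:  40 xor 162 = 138
byte 2:  40 xor 224 = 200
byte 3: 110 xor 230 = 136
byte 4: 225 xor 184 =  89
byte 5:  73 xor   5 =  76
byte 6: 165 xor 236 =  73
byte 7:  40 xor 216 = 240
byte 8:  29 xor   2 =  31
byte 9: 148 xor 130 =  22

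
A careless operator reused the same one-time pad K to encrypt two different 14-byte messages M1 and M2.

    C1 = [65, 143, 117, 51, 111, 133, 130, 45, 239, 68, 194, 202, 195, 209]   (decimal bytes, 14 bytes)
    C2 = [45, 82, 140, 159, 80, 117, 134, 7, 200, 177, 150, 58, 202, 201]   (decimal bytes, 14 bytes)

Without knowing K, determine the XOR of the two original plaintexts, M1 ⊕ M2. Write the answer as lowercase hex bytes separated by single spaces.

6c dd f9 ac 3f f0 04 2a 27 f5 54 f0 09 18

C1 ⊕ C2 = (M1 ⊕ K) ⊕ (M2 ⊕ K) = M1 ⊕ M2 — the shared key cancels under XOR.
 65 ^  45 = 108
143 ^  82 = 221
117 ^ 140 = 249
 51 ^ 159 = 172
111 ^  80 =  63
133 ^ 117 = 240
130 ^ 134 =   4
 45 ^   7 =  42
239 ^ 200 =  39
 68 ^ 177 = 245
194 ^ 150 =  84
202 ^  58 = 240
195 ^ 202 =   9
209 ^ 201 =  24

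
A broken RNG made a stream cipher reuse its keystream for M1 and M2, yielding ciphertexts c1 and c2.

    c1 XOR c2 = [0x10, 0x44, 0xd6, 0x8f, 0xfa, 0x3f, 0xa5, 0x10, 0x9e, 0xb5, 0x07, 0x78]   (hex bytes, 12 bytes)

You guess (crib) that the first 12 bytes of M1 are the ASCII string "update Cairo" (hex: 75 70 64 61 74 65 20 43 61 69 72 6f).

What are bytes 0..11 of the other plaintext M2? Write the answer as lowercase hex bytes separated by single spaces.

Since c1 ⊕ c2 = M1 ⊕ M2, XORing with the guessed M1 bytes yields the corresponding M2 bytes: M2 = (c1 ⊕ c2) ⊕ M1.
byte 0: 00010000 ^ 01110101 = 01100101
byte 1: 01000100 ^ 01110000 = 00110100
byte 2: 11010110 ^ 01100100 = 10110010
byte 3: 10001111 ^ 01100001 = 11101110
byte 4: 11111010 ^ 01110100 = 10001110
byte 5: 00111111 ^ 01100101 = 01011010
byte 6: 10100101 ^ 00100000 = 10000101
byte 7: 00010000 ^ 01000011 = 01010011
byte 8: 10011110 ^ 01100001 = 11111111
byte 9: 10110101 ^ 01101001 = 11011100
byte 10: 00000111 ^ 01110010 = 01110101
byte 11: 01111000 ^ 01101111 = 00010111

65 34 b2 ee 8e 5a 85 53 ff dc 75 17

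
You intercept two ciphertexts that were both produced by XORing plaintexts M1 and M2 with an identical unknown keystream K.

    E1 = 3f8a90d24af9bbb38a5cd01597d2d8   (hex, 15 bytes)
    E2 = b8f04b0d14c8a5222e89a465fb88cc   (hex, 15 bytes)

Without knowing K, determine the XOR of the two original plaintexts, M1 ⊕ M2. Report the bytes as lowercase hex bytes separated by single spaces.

E1 ⊕ E2 = (M1 ⊕ K) ⊕ (M2 ⊕ K) = M1 ⊕ M2 — the shared key cancels under XOR.
3f ^ b8 = 87
8a ^ f0 = 7a
90 ^ 4b = db
d2 ^ 0d = df
4a ^ 14 = 5e
f9 ^ c8 = 31
bb ^ a5 = 1e
b3 ^ 22 = 91
8a ^ 2e = a4
5c ^ 89 = d5
d0 ^ a4 = 74
15 ^ 65 = 70
97 ^ fb = 6c
d2 ^ 88 = 5a
d8 ^ cc = 14

87 7a db df 5e 31 1e 91 a4 d5 74 70 6c 5a 14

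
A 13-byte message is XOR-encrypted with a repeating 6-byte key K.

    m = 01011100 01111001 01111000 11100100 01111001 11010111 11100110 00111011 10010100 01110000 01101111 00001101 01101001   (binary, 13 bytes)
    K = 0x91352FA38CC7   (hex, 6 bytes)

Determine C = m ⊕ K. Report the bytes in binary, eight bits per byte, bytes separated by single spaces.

The 6-byte key repeats, so the effective keystream is 91 35 2f a3 8c c7 91 35 2f a3 8c c7 91.
byte 0: 5c xor 91 = cd
byte 1: 79 xor 35 = 4c
byte 2: 78 xor 2f = 57
byte 3: e4 xor a3 = 47
byte 4: 79 xor 8c = f5
byte 5: d7 xor c7 = 10
byte 6: e6 xor 91 = 77
byte 7: 3b xor 35 = 0e
byte 8: 94 xor 2f = bb
byte 9: 70 xor a3 = d3
byte 10: 6f xor 8c = e3
byte 11: 0d xor c7 = ca
byte 12: 69 xor 91 = f8

11001101 01001100 01010111 01000111 11110101 00010000 01110111 00001110 10111011 11010011 11100011 11001010 11111000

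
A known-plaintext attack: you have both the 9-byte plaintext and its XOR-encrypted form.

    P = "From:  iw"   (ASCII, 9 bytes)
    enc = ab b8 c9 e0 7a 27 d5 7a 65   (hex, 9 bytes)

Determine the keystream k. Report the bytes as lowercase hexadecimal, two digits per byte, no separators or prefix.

Since enc = P ⊕ k, XORing both sides with P gives k = P ⊕ enc.
46 ⊕ ab = ed
72 ⊕ b8 = ca
6f ⊕ c9 = a6
6d ⊕ e0 = 8d
3a ⊕ 7a = 40
20 ⊕ 27 = 07
20 ⊕ d5 = f5
69 ⊕ 7a = 13
77 ⊕ 65 = 12

edcaa68d4007f51312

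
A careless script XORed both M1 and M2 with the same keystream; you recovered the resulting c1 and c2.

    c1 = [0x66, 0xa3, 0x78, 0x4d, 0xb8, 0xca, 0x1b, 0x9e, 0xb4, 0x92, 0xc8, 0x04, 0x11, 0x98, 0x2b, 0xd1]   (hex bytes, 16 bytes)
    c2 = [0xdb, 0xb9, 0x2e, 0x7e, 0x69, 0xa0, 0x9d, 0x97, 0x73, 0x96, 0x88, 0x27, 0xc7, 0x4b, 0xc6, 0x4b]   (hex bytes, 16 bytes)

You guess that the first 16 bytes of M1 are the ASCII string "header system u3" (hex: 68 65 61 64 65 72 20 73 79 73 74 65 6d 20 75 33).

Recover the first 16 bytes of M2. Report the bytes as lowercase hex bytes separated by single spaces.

d5 7f 37 57 b4 18 a6 7a be 77 34 46 bb f3 98 a9

First, c1 ⊕ c2 = (M1 ⊕ K) ⊕ (M2 ⊕ K) = M1 ⊕ M2, so the key drops out. Then M2 = (M1 ⊕ M2) ⊕ M1 over the first 16 bytes.
byte 0: (66 ⊕ db) ⊕ 68 = bd ⊕ 68 = d5
byte 1: (a3 ⊕ b9) ⊕ 65 = 1a ⊕ 65 = 7f
byte 2: (78 ⊕ 2e) ⊕ 61 = 56 ⊕ 61 = 37
byte 3: (4d ⊕ 7e) ⊕ 64 = 33 ⊕ 64 = 57
byte 4: (b8 ⊕ 69) ⊕ 65 = d1 ⊕ 65 = b4
byte 5: (ca ⊕ a0) ⊕ 72 = 6a ⊕ 72 = 18
byte 6: (1b ⊕ 9d) ⊕ 20 = 86 ⊕ 20 = a6
byte 7: (9e ⊕ 97) ⊕ 73 = 09 ⊕ 73 = 7a
byte 8: (b4 ⊕ 73) ⊕ 79 = c7 ⊕ 79 = be
byte 9: (92 ⊕ 96) ⊕ 73 = 04 ⊕ 73 = 77
byte 10: (c8 ⊕ 88) ⊕ 74 = 40 ⊕ 74 = 34
byte 11: (04 ⊕ 27) ⊕ 65 = 23 ⊕ 65 = 46
byte 12: (11 ⊕ c7) ⊕ 6d = d6 ⊕ 6d = bb
byte 13: (98 ⊕ 4b) ⊕ 20 = d3 ⊕ 20 = f3
byte 14: (2b ⊕ c6) ⊕ 75 = ed ⊕ 75 = 98
byte 15: (d1 ⊕ 4b) ⊕ 33 = 9a ⊕ 33 = a9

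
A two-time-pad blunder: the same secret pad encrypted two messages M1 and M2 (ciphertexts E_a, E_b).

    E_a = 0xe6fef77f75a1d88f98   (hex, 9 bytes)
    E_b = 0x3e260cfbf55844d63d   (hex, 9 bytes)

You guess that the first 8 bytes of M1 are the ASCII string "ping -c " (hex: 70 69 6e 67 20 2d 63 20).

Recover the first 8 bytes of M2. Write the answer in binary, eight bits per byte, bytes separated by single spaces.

10101000 10110001 10010101 11100011 10100000 11010100 11111111 01111001

First, E_a ⊕ E_b = (M1 ⊕ K) ⊕ (M2 ⊕ K) = M1 ⊕ M2, so the key drops out. Then M2 = (M1 ⊕ M2) ⊕ M1 over the first 8 bytes.
byte 0: (e6 ^ 3e) ^ 70 = d8 ^ 70 = a8
byte 1: (fe ^ 26) ^ 69 = d8 ^ 69 = b1
byte 2: (f7 ^ 0c) ^ 6e = fb ^ 6e = 95
byte 3: (7f ^ fb) ^ 67 = 84 ^ 67 = e3
byte 4: (75 ^ f5) ^ 20 = 80 ^ 20 = a0
byte 5: (a1 ^ 58) ^ 2d = f9 ^ 2d = d4
byte 6: (d8 ^ 44) ^ 63 = 9c ^ 63 = ff
byte 7: (8f ^ d6) ^ 20 = 59 ^ 20 = 79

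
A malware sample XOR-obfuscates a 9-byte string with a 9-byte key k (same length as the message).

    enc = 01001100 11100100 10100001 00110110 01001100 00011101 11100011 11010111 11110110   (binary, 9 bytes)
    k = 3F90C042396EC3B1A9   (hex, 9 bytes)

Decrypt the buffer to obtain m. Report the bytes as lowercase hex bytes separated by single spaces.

73 74 61 74 75 73 20 66 5f

4c ⊕ 3f = 73
e4 ⊕ 90 = 74
a1 ⊕ c0 = 61
36 ⊕ 42 = 74
4c ⊕ 39 = 75
1d ⊕ 6e = 73
e3 ⊕ c3 = 20
d7 ⊕ b1 = 66
f6 ⊕ a9 = 5f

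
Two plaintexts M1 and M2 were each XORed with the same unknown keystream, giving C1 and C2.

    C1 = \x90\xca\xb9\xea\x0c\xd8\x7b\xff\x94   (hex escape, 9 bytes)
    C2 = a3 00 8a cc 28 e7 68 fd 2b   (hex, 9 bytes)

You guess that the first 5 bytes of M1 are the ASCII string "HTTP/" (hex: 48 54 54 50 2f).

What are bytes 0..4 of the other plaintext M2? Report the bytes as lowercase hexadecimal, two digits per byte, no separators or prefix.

7b9e67760b

First, C1 ⊕ C2 = (M1 ⊕ K) ⊕ (M2 ⊕ K) = M1 ⊕ M2, so the key drops out. Then M2 = (M1 ⊕ M2) ⊕ M1 over the first 5 bytes.
byte 0: (90 ^ a3) ^ 48 = 33 ^ 48 = 7b
byte 1: (ca ^ 00) ^ 54 = ca ^ 54 = 9e
byte 2: (b9 ^ 8a) ^ 54 = 33 ^ 54 = 67
byte 3: (ea ^ cc) ^ 50 = 26 ^ 50 = 76
byte 4: (0c ^ 28) ^ 2f = 24 ^ 2f = 0b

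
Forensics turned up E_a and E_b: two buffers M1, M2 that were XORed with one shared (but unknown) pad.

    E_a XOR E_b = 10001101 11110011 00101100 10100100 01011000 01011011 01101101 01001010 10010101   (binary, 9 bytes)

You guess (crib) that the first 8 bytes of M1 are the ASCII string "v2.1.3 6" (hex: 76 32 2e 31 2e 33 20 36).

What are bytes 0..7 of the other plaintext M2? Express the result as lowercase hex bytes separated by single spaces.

fb c1 02 95 76 68 4d 7c

Since E_a ⊕ E_b = M1 ⊕ M2, XORing with the guessed M1 bytes yields the corresponding M2 bytes: M2 = (E_a ⊕ E_b) ⊕ M1.
8d XOR 76 = fb
f3 XOR 32 = c1
2c XOR 2e = 02
a4 XOR 31 = 95
58 XOR 2e = 76
5b XOR 33 = 68
6d XOR 20 = 4d
4a XOR 36 = 7c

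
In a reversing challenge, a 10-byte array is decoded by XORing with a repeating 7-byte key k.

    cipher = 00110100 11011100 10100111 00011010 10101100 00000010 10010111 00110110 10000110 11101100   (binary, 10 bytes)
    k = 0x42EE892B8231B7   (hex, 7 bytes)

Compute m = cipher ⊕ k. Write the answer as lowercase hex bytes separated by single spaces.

The 7-byte key repeats, so the effective keystream is 42 ee 89 2b 82 31 b7 42 ee 89.
byte 0: 34 xor 42 = 76
byte 1: dc xor ee = 32
byte 2: a7 xor 89 = 2e
byte 3: 1a xor 2b = 31
byte 4: ac xor 82 = 2e
byte 5: 02 xor 31 = 33
byte 6: 97 xor b7 = 20
byte 7: 36 xor 42 = 74
byte 8: 86 xor ee = 68
byte 9: ec xor 89 = 65

76 32 2e 31 2e 33 20 74 68 65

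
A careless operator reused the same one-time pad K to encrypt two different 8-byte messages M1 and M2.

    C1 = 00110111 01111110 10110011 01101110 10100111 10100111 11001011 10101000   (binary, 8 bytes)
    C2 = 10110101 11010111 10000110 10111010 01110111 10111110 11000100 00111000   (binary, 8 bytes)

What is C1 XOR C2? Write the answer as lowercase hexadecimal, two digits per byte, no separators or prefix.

82a935d4d0190f90

C1 ⊕ C2 = (M1 ⊕ K) ⊕ (M2 ⊕ K) = M1 ⊕ M2 — the shared key cancels under XOR.
 55 ⊕ 181 = 130
126 ⊕ 215 = 169
179 ⊕ 134 =  53
110 ⊕ 186 = 212
167 ⊕ 119 = 208
167 ⊕ 190 =  25
203 ⊕ 196 =  15
168 ⊕  56 = 144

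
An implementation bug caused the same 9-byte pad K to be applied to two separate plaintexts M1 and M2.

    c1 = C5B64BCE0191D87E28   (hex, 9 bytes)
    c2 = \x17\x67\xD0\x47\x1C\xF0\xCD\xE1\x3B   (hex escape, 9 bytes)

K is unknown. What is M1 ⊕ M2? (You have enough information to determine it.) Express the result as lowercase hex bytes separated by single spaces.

c1 ⊕ c2 = (M1 ⊕ K) ⊕ (M2 ⊕ K) = M1 ⊕ M2 — the shared key cancels under XOR.
byte 0: c5 ⊕ 17 = d2
byte 1: b6 ⊕ 67 = d1
byte 2: 4b ⊕ d0 = 9b
byte 3: ce ⊕ 47 = 89
byte 4: 01 ⊕ 1c = 1d
byte 5: 91 ⊕ f0 = 61
byte 6: d8 ⊕ cd = 15
byte 7: 7e ⊕ e1 = 9f
byte 8: 28 ⊕ 3b = 13

d2 d1 9b 89 1d 61 15 9f 13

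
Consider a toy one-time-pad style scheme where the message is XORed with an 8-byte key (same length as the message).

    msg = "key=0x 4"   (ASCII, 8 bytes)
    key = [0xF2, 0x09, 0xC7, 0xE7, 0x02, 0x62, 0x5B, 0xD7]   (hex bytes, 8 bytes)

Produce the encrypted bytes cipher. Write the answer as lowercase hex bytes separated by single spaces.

99 6c be da 32 1a 7b e3

byte 0: 6b ⊕ f2 = 99
byte 1: 65 ⊕ 09 = 6c
byte 2: 79 ⊕ c7 = be
byte 3: 3d ⊕ e7 = da
byte 4: 30 ⊕ 02 = 32
byte 5: 78 ⊕ 62 = 1a
byte 6: 20 ⊕ 5b = 7b
byte 7: 34 ⊕ d7 = e3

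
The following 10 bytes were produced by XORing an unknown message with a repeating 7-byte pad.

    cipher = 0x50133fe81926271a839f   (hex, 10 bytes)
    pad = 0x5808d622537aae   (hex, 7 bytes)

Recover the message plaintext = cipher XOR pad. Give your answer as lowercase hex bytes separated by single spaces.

08 1b e9 ca 4a 5c 89 42 8b 49

The 7-byte key repeats, so the effective keystream is 58 08 d6 22 53 7a ae 58 08 d6.
byte 0: 01010000 ^ 01011000 = 00001000
byte 1: 00010011 ^ 00001000 = 00011011
byte 2: 00111111 ^ 11010110 = 11101001
byte 3: 11101000 ^ 00100010 = 11001010
byte 4: 00011001 ^ 01010011 = 01001010
byte 5: 00100110 ^ 01111010 = 01011100
byte 6: 00100111 ^ 10101110 = 10001001
byte 7: 00011010 ^ 01011000 = 01000010
byte 8: 10000011 ^ 00001000 = 10001011
byte 9: 10011111 ^ 11010110 = 01001001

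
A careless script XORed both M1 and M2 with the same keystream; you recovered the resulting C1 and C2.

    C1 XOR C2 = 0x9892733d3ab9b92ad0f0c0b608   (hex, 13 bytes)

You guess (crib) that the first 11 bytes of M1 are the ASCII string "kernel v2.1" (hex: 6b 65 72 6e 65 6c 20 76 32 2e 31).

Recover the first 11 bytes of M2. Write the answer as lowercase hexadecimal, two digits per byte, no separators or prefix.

f3f701535fd5995ce2def1

Since C1 ⊕ C2 = M1 ⊕ M2, XORing with the guessed M1 bytes yields the corresponding M2 bytes: M2 = (C1 ⊕ C2) ⊕ M1.
152 ⊕ 107 = 243
146 ⊕ 101 = 247
115 ⊕ 114 =   1
 61 ⊕ 110 =  83
 58 ⊕ 101 =  95
185 ⊕ 108 = 213
185 ⊕  32 = 153
 42 ⊕ 118 =  92
208 ⊕  50 = 226
240 ⊕  46 = 222
192 ⊕  49 = 241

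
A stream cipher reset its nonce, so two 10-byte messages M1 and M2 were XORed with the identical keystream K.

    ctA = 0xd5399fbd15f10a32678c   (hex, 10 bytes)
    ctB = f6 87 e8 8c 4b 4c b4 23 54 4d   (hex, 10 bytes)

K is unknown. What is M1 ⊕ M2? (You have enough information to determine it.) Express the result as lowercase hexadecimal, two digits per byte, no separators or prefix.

ctA ⊕ ctB = (M1 ⊕ K) ⊕ (M2 ⊕ K) = M1 ⊕ M2 — the shared key cancels under XOR.
11010101 ⊕ 11110110 = 00100011
00111001 ⊕ 10000111 = 10111110
10011111 ⊕ 11101000 = 01110111
10111101 ⊕ 10001100 = 00110001
00010101 ⊕ 01001011 = 01011110
11110001 ⊕ 01001100 = 10111101
00001010 ⊕ 10110100 = 10111110
00110010 ⊕ 00100011 = 00010001
01100111 ⊕ 01010100 = 00110011
10001100 ⊕ 01001101 = 11000001

23be77315ebdbe1133c1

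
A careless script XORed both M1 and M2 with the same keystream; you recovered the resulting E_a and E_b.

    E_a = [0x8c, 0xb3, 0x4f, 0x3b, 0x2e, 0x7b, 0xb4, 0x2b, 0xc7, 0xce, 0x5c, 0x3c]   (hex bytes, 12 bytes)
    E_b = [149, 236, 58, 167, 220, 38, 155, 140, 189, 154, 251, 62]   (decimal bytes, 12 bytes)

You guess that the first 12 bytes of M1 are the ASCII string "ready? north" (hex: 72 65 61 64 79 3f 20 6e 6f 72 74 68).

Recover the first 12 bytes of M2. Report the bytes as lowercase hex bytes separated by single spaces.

6b 3a 14 f8 8b 62 0f c9 15 26 d3 6a

First, E_a ⊕ E_b = (M1 ⊕ K) ⊕ (M2 ⊕ K) = M1 ⊕ M2, so the key drops out. Then M2 = (M1 ⊕ M2) ⊕ M1 over the first 12 bytes.
byte 0: (8c ⊕ 95) ⊕ 72 = 19 ⊕ 72 = 6b
byte 1: (b3 ⊕ ec) ⊕ 65 = 5f ⊕ 65 = 3a
byte 2: (4f ⊕ 3a) ⊕ 61 = 75 ⊕ 61 = 14
byte 3: (3b ⊕ a7) ⊕ 64 = 9c ⊕ 64 = f8
byte 4: (2e ⊕ dc) ⊕ 79 = f2 ⊕ 79 = 8b
byte 5: (7b ⊕ 26) ⊕ 3f = 5d ⊕ 3f = 62
byte 6: (b4 ⊕ 9b) ⊕ 20 = 2f ⊕ 20 = 0f
byte 7: (2b ⊕ 8c) ⊕ 6e = a7 ⊕ 6e = c9
byte 8: (c7 ⊕ bd) ⊕ 6f = 7a ⊕ 6f = 15
byte 9: (ce ⊕ 9a) ⊕ 72 = 54 ⊕ 72 = 26
byte 10: (5c ⊕ fb) ⊕ 74 = a7 ⊕ 74 = d3
byte 11: (3c ⊕ 3e) ⊕ 68 = 02 ⊕ 68 = 6a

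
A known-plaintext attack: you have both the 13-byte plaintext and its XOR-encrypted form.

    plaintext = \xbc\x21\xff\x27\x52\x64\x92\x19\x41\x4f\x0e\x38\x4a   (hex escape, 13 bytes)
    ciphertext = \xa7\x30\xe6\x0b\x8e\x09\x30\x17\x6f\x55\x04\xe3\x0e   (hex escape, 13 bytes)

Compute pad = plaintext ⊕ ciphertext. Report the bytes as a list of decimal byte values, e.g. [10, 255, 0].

[27, 17, 25, 44, 220, 109, 162, 14, 46, 26, 10, 219, 68]

Since ciphertext = plaintext ⊕ pad, XORing both sides with plaintext gives pad = plaintext ⊕ ciphertext.
byte 0: bc XOR a7 = 1b
byte 1: 21 XOR 30 = 11
byte 2: ff XOR e6 = 19
byte 3: 27 XOR 0b = 2c
byte 4: 52 XOR 8e = dc
byte 5: 64 XOR 09 = 6d
byte 6: 92 XOR 30 = a2
byte 7: 19 XOR 17 = 0e
byte 8: 41 XOR 6f = 2e
byte 9: 4f XOR 55 = 1a
byte 10: 0e XOR 04 = 0a
byte 11: 38 XOR e3 = db
byte 12: 4a XOR 0e = 44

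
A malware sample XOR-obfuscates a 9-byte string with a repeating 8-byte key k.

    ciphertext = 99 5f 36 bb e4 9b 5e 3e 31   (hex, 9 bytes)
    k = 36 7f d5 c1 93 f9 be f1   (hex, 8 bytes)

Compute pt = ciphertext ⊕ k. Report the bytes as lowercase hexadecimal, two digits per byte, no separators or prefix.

The 8-byte key repeats, so the effective keystream is 36 7f d5 c1 93 f9 be f1 36.
byte 0: 10011001 ^ 00110110 = 10101111
byte 1: 01011111 ^ 01111111 = 00100000
byte 2: 00110110 ^ 11010101 = 11100011
byte 3: 10111011 ^ 11000001 = 01111010
byte 4: 11100100 ^ 10010011 = 01110111
byte 5: 10011011 ^ 11111001 = 01100010
byte 6: 01011110 ^ 10111110 = 11100000
byte 7: 00111110 ^ 11110001 = 11001111
byte 8: 00110001 ^ 00110110 = 00000111

af20e37a7762e0cf07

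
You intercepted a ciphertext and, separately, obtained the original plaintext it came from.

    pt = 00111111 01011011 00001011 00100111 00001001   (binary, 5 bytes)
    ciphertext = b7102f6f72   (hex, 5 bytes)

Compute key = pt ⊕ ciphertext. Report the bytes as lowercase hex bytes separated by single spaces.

Since ciphertext = pt ⊕ key, XORing both sides with pt gives key = pt ⊕ ciphertext.
00111111 ⊕ 10110111 = 10001000
01011011 ⊕ 00010000 = 01001011
00001011 ⊕ 00101111 = 00100100
00100111 ⊕ 01101111 = 01001000
00001001 ⊕ 01110010 = 01111011

88 4b 24 48 7b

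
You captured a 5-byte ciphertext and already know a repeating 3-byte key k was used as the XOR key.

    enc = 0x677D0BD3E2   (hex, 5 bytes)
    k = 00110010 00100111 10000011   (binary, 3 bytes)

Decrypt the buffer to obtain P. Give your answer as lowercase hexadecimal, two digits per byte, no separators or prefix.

The 3-byte key repeats, so the effective keystream is 32 27 83 32 27.
byte 0: 67 XOR 32 = 55
byte 1: 7d XOR 27 = 5a
byte 2: 0b XOR 83 = 88
byte 3: d3 XOR 32 = e1
byte 4: e2 XOR 27 = c5

555a88e1c5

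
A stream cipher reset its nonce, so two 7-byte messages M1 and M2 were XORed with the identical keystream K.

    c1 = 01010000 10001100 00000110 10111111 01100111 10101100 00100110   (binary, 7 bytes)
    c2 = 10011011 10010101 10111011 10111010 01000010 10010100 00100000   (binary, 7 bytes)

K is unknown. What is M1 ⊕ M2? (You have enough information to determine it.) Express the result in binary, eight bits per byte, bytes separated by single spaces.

11001011 00011001 10111101 00000101 00100101 00111000 00000110

c1 ⊕ c2 = (M1 ⊕ K) ⊕ (M2 ⊕ K) = M1 ⊕ M2 — the shared key cancels under XOR.
50 ⊕ 9b = cb
8c ⊕ 95 = 19
06 ⊕ bb = bd
bf ⊕ ba = 05
67 ⊕ 42 = 25
ac ⊕ 94 = 38
26 ⊕ 20 = 06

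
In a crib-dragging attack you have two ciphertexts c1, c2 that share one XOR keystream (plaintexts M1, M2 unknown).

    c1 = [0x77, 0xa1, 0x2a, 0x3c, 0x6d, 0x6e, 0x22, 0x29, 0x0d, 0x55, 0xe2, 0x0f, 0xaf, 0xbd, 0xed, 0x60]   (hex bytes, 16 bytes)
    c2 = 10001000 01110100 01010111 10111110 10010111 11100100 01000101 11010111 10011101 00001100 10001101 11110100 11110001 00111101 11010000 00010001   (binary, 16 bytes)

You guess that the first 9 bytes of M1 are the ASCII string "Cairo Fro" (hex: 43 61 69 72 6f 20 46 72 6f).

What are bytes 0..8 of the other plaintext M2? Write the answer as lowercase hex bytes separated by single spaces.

First, c1 ⊕ c2 = (M1 ⊕ K) ⊕ (M2 ⊕ K) = M1 ⊕ M2, so the key drops out. Then M2 = (M1 ⊕ M2) ⊕ M1 over the first 9 bytes.
byte 0: (77 XOR 88) XOR 43 = ff XOR 43 = bc
byte 1: (a1 XOR 74) XOR 61 = d5 XOR 61 = b4
byte 2: (2a XOR 57) XOR 69 = 7d XOR 69 = 14
byte 3: (3c XOR be) XOR 72 = 82 XOR 72 = f0
byte 4: (6d XOR 97) XOR 6f = fa XOR 6f = 95
byte 5: (6e XOR e4) XOR 20 = 8a XOR 20 = aa
byte 6: (22 XOR 45) XOR 46 = 67 XOR 46 = 21
byte 7: (29 XOR d7) XOR 72 = fe XOR 72 = 8c
byte 8: (0d XOR 9d) XOR 6f = 90 XOR 6f = ff

bc b4 14 f0 95 aa 21 8c ff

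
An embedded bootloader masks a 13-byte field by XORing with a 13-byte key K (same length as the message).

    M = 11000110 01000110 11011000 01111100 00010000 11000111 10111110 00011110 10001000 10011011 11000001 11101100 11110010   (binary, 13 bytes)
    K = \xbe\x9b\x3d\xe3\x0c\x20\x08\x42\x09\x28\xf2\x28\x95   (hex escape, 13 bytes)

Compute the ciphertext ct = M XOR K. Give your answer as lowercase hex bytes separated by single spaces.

78 dd e5 9f 1c e7 b6 5c 81 b3 33 c4 67

11000110 ^ 10111110 = 01111000
01000110 ^ 10011011 = 11011101
11011000 ^ 00111101 = 11100101
01111100 ^ 11100011 = 10011111
00010000 ^ 00001100 = 00011100
11000111 ^ 00100000 = 11100111
10111110 ^ 00001000 = 10110110
00011110 ^ 01000010 = 01011100
10001000 ^ 00001001 = 10000001
10011011 ^ 00101000 = 10110011
11000001 ^ 11110010 = 00110011
11101100 ^ 00101000 = 11000100
11110010 ^ 10010101 = 01100111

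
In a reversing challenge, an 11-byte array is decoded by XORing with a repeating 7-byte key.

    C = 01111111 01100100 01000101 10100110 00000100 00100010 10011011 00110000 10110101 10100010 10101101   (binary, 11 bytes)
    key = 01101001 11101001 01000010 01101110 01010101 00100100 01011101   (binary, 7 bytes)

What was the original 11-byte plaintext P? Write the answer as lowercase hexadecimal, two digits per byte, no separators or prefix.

168d07c85106c6595ce0c3

The 7-byte key repeats, so the effective keystream is 69 e9 42 6e 55 24 5d 69 e9 42 6e.
byte 0: 7f ⊕ 69 = 16
byte 1: 64 ⊕ e9 = 8d
byte 2: 45 ⊕ 42 = 07
byte 3: a6 ⊕ 6e = c8
byte 4: 04 ⊕ 55 = 51
byte 5: 22 ⊕ 24 = 06
byte 6: 9b ⊕ 5d = c6
byte 7: 30 ⊕ 69 = 59
byte 8: b5 ⊕ e9 = 5c
byte 9: a2 ⊕ 42 = e0
byte 10: ad ⊕ 6e = c3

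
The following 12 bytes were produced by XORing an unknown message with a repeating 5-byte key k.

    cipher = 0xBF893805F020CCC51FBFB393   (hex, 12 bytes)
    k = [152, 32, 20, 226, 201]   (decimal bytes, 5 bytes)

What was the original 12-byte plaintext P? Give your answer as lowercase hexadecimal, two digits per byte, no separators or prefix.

27a92ce739b8ecd1fd762bb3

The 5-byte key repeats, so the effective keystream is 98 20 14 e2 c9 98 20 14 e2 c9 98 20.
byte 0: bf xor 98 = 27
byte 1: 89 xor 20 = a9
byte 2: 38 xor 14 = 2c
byte 3: 05 xor e2 = e7
byte 4: f0 xor c9 = 39
byte 5: 20 xor 98 = b8
byte 6: cc xor 20 = ec
byte 7: c5 xor 14 = d1
byte 8: 1f xor e2 = fd
byte 9: bf xor c9 = 76
byte 10: b3 xor 98 = 2b
byte 11: 93 xor 20 = b3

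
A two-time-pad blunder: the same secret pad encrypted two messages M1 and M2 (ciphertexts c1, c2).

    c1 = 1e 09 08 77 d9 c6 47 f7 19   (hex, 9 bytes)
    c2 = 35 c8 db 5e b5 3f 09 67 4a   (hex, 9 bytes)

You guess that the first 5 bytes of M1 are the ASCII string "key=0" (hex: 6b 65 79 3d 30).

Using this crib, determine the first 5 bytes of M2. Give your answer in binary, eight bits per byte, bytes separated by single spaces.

First, c1 ⊕ c2 = (M1 ⊕ K) ⊕ (M2 ⊕ K) = M1 ⊕ M2, so the key drops out. Then M2 = (M1 ⊕ M2) ⊕ M1 over the first 5 bytes.
byte 0: (1e ⊕ 35) ⊕ 6b = 2b ⊕ 6b = 40
byte 1: (09 ⊕ c8) ⊕ 65 = c1 ⊕ 65 = a4
byte 2: (08 ⊕ db) ⊕ 79 = d3 ⊕ 79 = aa
byte 3: (77 ⊕ 5e) ⊕ 3d = 29 ⊕ 3d = 14
byte 4: (d9 ⊕ b5) ⊕ 30 = 6c ⊕ 30 = 5c

01000000 10100100 10101010 00010100 01011100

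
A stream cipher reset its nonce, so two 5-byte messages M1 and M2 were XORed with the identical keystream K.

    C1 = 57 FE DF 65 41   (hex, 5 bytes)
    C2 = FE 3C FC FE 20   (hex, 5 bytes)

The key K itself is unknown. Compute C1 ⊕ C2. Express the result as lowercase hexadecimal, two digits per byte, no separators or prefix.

a9c2239b61

C1 ⊕ C2 = (M1 ⊕ K) ⊕ (M2 ⊕ K) = M1 ⊕ M2 — the shared key cancels under XOR.
57 ⊕ fe = a9
fe ⊕ 3c = c2
df ⊕ fc = 23
65 ⊕ fe = 9b
41 ⊕ 20 = 61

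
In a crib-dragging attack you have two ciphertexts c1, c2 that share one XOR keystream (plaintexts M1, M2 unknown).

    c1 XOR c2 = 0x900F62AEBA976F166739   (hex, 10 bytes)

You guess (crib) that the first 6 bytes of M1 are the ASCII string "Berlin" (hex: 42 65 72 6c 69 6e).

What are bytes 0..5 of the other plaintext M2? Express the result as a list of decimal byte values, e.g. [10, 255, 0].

[210, 106, 16, 194, 211, 249]

Since c1 ⊕ c2 = M1 ⊕ M2, XORing with the guessed M1 bytes yields the corresponding M2 bytes: M2 = (c1 ⊕ c2) ⊕ M1.
90 xor 42 = d2
0f xor 65 = 6a
62 xor 72 = 10
ae xor 6c = c2
ba xor 69 = d3
97 xor 6e = f9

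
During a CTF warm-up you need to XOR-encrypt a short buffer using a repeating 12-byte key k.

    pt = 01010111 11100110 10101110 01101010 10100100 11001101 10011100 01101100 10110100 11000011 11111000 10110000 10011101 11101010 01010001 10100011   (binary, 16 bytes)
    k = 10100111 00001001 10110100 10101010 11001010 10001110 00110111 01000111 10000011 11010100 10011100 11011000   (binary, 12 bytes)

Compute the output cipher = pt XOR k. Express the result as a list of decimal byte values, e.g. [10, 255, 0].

The 12-byte key repeats, so the effective keystream is a7 09 b4 aa ca 8e 37 47 83 d4 9c d8 a7 09 b4 aa.
byte 0: 57 xor a7 = f0
byte 1: e6 xor 09 = ef
byte 2: ae xor b4 = 1a
byte 3: 6a xor aa = c0
byte 4: a4 xor ca = 6e
byte 5: cd xor 8e = 43
byte 6: 9c xor 37 = ab
byte 7: 6c xor 47 = 2b
byte 8: b4 xor 83 = 37
byte 9: c3 xor d4 = 17
byte 10: f8 xor 9c = 64
byte 11: b0 xor d8 = 68
byte 12: 9d xor a7 = 3a
byte 13: ea xor 09 = e3
byte 14: 51 xor b4 = e5
byte 15: a3 xor aa = 09

[240, 239, 26, 192, 110, 67, 171, 43, 55, 23, 100, 104, 58, 227, 229, 9]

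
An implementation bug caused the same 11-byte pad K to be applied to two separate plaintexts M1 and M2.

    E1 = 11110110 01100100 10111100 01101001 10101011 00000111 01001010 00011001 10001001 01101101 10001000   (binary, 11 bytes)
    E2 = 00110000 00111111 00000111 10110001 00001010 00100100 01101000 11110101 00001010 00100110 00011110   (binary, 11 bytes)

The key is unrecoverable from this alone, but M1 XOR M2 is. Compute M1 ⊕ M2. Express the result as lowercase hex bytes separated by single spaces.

E1 ⊕ E2 = (M1 ⊕ K) ⊕ (M2 ⊕ K) = M1 ⊕ M2 — the shared key cancels under XOR.
byte 0: 11110110 xor 00110000 = 11000110
byte 1: 01100100 xor 00111111 = 01011011
byte 2: 10111100 xor 00000111 = 10111011
byte 3: 01101001 xor 10110001 = 11011000
byte 4: 10101011 xor 00001010 = 10100001
byte 5: 00000111 xor 00100100 = 00100011
byte 6: 01001010 xor 01101000 = 00100010
byte 7: 00011001 xor 11110101 = 11101100
byte 8: 10001001 xor 00001010 = 10000011
byte 9: 01101101 xor 00100110 = 01001011
byte 10: 10001000 xor 00011110 = 10010110

c6 5b bb d8 a1 23 22 ec 83 4b 96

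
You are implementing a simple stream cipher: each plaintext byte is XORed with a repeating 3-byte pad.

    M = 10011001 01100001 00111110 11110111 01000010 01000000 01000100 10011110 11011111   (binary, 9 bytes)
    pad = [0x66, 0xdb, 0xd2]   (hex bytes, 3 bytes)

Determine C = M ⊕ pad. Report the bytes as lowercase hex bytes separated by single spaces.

The 3-byte key repeats, so the effective keystream is 66 db d2 66 db d2 66 db d2.
byte 0: 10011001 ^ 01100110 = 11111111
byte 1: 01100001 ^ 11011011 = 10111010
byte 2: 00111110 ^ 11010010 = 11101100
byte 3: 11110111 ^ 01100110 = 10010001
byte 4: 01000010 ^ 11011011 = 10011001
byte 5: 01000000 ^ 11010010 = 10010010
byte 6: 01000100 ^ 01100110 = 00100010
byte 7: 10011110 ^ 11011011 = 01000101
byte 8: 11011111 ^ 11010010 = 00001101

ff ba ec 91 99 92 22 45 0d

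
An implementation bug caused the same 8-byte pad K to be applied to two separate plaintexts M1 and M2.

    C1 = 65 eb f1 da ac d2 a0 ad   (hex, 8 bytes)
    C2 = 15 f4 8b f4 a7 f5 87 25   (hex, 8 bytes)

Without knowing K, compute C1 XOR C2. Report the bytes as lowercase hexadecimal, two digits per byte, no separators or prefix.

701f7a2e0b272788

C1 ⊕ C2 = (M1 ⊕ K) ⊕ (M2 ⊕ K) = M1 ⊕ M2 — the shared key cancels under XOR.
byte 0: 101 xor  21 = 112
byte 1: 235 xor 244 =  31
byte 2: 241 xor 139 = 122
byte 3: 218 xor 244 =  46
byte 4: 172 xor 167 =  11
byte 5: 210 xor 245 =  39
byte 6: 160 xor 135 =  39
byte 7: 173 xor  37 = 136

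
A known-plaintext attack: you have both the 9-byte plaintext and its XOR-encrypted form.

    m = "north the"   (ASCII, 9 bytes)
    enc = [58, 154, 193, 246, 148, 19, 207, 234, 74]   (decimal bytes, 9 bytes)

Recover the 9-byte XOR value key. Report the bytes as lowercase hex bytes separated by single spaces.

54 f5 b3 82 fc 33 bb 82 2f

Since enc = m ⊕ key, XORing both sides with m gives key = m ⊕ enc.
6e ⊕ 3a = 54
6f ⊕ 9a = f5
72 ⊕ c1 = b3
74 ⊕ f6 = 82
68 ⊕ 94 = fc
20 ⊕ 13 = 33
74 ⊕ cf = bb
68 ⊕ ea = 82
65 ⊕ 4a = 2f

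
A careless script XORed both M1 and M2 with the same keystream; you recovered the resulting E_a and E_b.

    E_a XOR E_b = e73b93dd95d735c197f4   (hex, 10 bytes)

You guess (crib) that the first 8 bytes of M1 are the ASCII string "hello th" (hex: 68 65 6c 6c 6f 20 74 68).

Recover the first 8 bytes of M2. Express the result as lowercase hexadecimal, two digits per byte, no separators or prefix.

8f5effb1faf741a9

Since E_a ⊕ E_b = M1 ⊕ M2, XORing with the guessed M1 bytes yields the corresponding M2 bytes: M2 = (E_a ⊕ E_b) ⊕ M1.
byte 0: e7 xor 68 = 8f
byte 1: 3b xor 65 = 5e
byte 2: 93 xor 6c = ff
byte 3: dd xor 6c = b1
byte 4: 95 xor 6f = fa
byte 5: d7 xor 20 = f7
byte 6: 35 xor 74 = 41
byte 7: c1 xor 68 = a9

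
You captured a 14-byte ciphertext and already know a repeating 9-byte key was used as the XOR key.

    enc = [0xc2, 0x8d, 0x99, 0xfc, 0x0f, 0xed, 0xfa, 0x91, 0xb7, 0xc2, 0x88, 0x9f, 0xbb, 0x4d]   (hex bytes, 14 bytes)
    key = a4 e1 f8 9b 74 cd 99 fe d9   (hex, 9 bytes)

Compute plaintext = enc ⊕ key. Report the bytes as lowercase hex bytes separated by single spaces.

The 9-byte key repeats, so the effective keystream is a4 e1 f8 9b 74 cd 99 fe d9 a4 e1 f8 9b 74.
byte 0: c2 XOR a4 = 66
byte 1: 8d XOR e1 = 6c
byte 2: 99 XOR f8 = 61
byte 3: fc XOR 9b = 67
byte 4: 0f XOR 74 = 7b
byte 5: ed XOR cd = 20
byte 6: fa XOR 99 = 63
byte 7: 91 XOR fe = 6f
byte 8: b7 XOR d9 = 6e
byte 9: c2 XOR a4 = 66
byte 10: 88 XOR e1 = 69
byte 11: 9f XOR f8 = 67
byte 12: bb XOR 9b = 20
byte 13: 4d XOR 74 = 39

66 6c 61 67 7b 20 63 6f 6e 66 69 67 20 39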